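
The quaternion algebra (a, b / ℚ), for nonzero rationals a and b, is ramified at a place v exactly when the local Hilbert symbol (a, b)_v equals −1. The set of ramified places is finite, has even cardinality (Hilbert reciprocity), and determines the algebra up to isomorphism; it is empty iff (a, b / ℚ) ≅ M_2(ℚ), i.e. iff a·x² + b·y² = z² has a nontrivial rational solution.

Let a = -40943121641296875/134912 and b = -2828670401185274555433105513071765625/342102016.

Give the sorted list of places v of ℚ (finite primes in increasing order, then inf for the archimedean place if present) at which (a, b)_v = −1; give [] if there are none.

Mod squares: a ≡ -2185469, b ≡ -45353. Check v ∈ {∞, 2, 3, 5, 7, 11, 13, 17, 19, 29, 31}.
v=11: a=11^1·(≡9), b=11^3·(≡2) mod 11; (9|11)=+1, (2|11)=-1; (−1)^{1·3·5}·(+1)^3·(-1)^1 = +1.
v=5: a=5^6·(≡1), b=5^6·(≡2) mod 5; (1|5)=+1, (2|5)=-1; (−1)^{6·6·2}·(+1)^6·(-1)^6 = +1.
v=7: a=7^4·(≡2), b=7^11·(≡5) mod 7; (2|7)=+1, (5|7)=-1; (−1)^{4·11·3}·(+1)^11·(-1)^4 = +1.
v=13: a=13^1·(≡10), b=13^2·(≡10) mod 13; (10|13)=+1, (10|13)=+1; (−1)^{1·2·6}·(+1)^2·(+1)^1 = +1.
v=19: a=19^2·(≡17), b=19^5·(≡7) mod 19; (17|19)=+1, (7|19)=+1; (−1)^{2·5·9}·(+1)^5·(+1)^2 = +1.
v=3: a=3^6·(≡1), b=3^8·(≡1) mod 3; (1|3)=+1, (1|3)=+1; (−1)^{6·8·1}·(+1)^8·(+1)^6 = +1.
v=∞: -2185469 < 0 and -45353 < 0  ⇒  (a,b)_∞ = -1.
v=2: v_2(a)=-8, v_2(b)=-12; units ≡ 3, 7 (mod 8); ε·ε+αω+βω = 1·1+-8·0+-12·1 ≡ 1  ⇒  (a,b)_2 = -1.
v=17: a=17^-1·(≡10), b=17^-4·(≡11) mod 17; (10|17)=-1, (11|17)=-1; (−1)^{-1·-4·8}·(-1)^-4·(-1)^-1 = -1.
v=29: a=29^1·(≡8), b=29^2·(≡21) mod 29; (8|29)=-1, (21|29)=-1; (−1)^{1·2·14}·(-1)^2·(-1)^1 = -1.
v=31: a=31^-1·(≡30), b=31^3·(≡2) mod 31; (30|31)=-1, (2|31)=+1; (−1)^{-1·3·15}·(-1)^3·(+1)^-1 = +1.
Ram(-2185469, -45353) = {2, 17, 29, ∞}; no ℚ_2-point on the conic.

[2, 17, 29, inf]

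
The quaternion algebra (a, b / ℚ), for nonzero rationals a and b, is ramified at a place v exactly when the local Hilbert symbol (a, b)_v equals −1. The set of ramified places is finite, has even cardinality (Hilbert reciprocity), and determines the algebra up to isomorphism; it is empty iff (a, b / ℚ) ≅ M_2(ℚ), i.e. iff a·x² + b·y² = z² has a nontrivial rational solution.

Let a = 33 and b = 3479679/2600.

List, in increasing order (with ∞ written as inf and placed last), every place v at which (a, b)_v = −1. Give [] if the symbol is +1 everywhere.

[7, 13]

Mod squares: a ≡ 33, b ≡ 3094. Check v ∈ {∞, 2, 3, 5, 7, 11, 13, 17, 19}.
v=5: a=5^0·(≡3), b=5^-2·(≡1) mod 5; (3|5)=-1, (1|5)=+1; (−1)^{0·-2·2}·(-1)^-2·(+1)^0 = +1.
v=11: a=11^1·(≡3), b=11^0·(≡4) mod 11; (3|11)=+1, (4|11)=+1; (−1)^{1·0·5}·(+1)^0·(+1)^1 = +1.
v=3: a=3^1·(≡2), b=3^4·(≡1) mod 3; (2|3)=-1, (1|3)=+1; (−1)^{1·4·1}·(-1)^4·(+1)^1 = +1.
v=17: a=17^0·(≡16), b=17^1·(≡10) mod 17; (16|17)=+1, (10|17)=-1; (−1)^{0·1·8}·(+1)^1·(-1)^0 = +1.
v=13: a=13^0·(≡7), b=13^-1·(≡12) mod 13; (7|13)=-1, (12|13)=+1; (−1)^{0·-1·6}·(-1)^-1·(+1)^0 = -1.
v=19: a=19^0·(≡14), b=19^2·(≡17) mod 19; (14|19)=-1, (17|19)=+1; (−1)^{0·2·9}·(-1)^2·(+1)^0 = +1.
v=7: a=7^0·(≡5), b=7^1·(≡2) mod 7; (5|7)=-1, (2|7)=+1; (−1)^{0·1·3}·(-1)^1·(+1)^0 = -1.
v=2: v_2(a)=0, v_2(b)=-3; units ≡ 1, 3 (mod 8); ε·ε+αω+βω = 0·1+0·1+-3·0 ≡ 0  ⇒  (a,b)_2 = +1.
v=∞: 33 > 0 and 3094 > 0  ⇒  (a,b)_∞ = +1.
|Ram(33, 3094)| = 2, even; anisotropic at {7, 13}.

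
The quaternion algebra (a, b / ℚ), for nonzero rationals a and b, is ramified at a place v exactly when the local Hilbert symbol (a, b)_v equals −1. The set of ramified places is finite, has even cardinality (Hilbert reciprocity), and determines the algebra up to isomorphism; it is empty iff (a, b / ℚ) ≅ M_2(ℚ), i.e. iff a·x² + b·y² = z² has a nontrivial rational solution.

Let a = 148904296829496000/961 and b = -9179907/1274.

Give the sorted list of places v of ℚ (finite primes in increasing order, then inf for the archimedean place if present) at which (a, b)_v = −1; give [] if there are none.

(a, b) ≡ (111435, -16302) mod (ℚ^×)²; places V = {2, 3, 5, 7, 11, 13, 17, 19, 23, 31, ∞}.
(a,b)_5: α=3, u≡3; β=0, v≡2 (mod 5); (3|5)=-1, (2|5)=-1; sign (−1)^0·-1^0·-1^3 = -1.
(a,b)_31: α=-2, u≡21; β=0, v≡10 (mod 31); (21|31)=-1, (10|31)=+1; sign (−1)^0·-1^0·+1^-2 = +1.
(a,b)_17: α=1, u≡6; β=0, v≡9 (mod 17); (6|17)=-1, (9|17)=+1; sign (−1)^0·-1^0·+1^1 = +1.
(a,b)_∞: sgn(111435)=+, sgn(-16302)=−, so +1.
(a,b)_7: α=0, u≡1; β=-2, v≡1 (mod 7); (1|7)=+1, (1|7)=+1; sign (−1)^0·+1^-2·+1^0 = +1.
(a,b)_23: α=1, u≡19; β=0, v≡22 (mod 23); (19|23)=-1, (22|23)=-1; sign (−1)^0·-1^0·-1^1 = -1.
(a,b)_13: α=4, u≡4; β=-1, v≡8 (mod 13); (4|13)=+1, (8|13)=-1; sign (−1)^0·+1^-1·-1^4 = +1.
(a,b)_3: α=5, u≡2; β=1, v≡2 (mod 3); (2|3)=-1, (2|3)=-1; sign (−1)^1·-1^1·-1^5 = -1.
(a,b)_19: α=3, u≡3; β=1, v≡17 (mod 19); (3|19)=-1, (17|19)=+1; sign (−1)^1·-1^1·+1^3 = +1.
(a,b)_2: α=6, β=-1; u≡3, v≡1 (mod 8); ε(u)ε(v)=1·0, αω(v)=6·0, βω(u)=-1·1; sum ≡ 1  ⇒  -1.
(a,b)_11: α=0, u≡3; β=5, v≡1 (mod 11); (3|11)=+1, (1|11)=+1; sign (−1)^0·+1^5·+1^0 = +1.
|Ram(111435, -16302)| = 4, even; anisotropic at {2, 3, 5, 23}.

[2, 3, 5, 23]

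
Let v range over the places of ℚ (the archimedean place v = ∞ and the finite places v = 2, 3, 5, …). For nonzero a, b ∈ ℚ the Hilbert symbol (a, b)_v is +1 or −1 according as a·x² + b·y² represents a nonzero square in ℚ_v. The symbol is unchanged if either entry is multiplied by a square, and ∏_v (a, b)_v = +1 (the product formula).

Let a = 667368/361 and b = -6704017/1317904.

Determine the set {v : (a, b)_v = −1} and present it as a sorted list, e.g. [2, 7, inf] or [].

Mod squares: a ≡ 18538, b ≡ -12673. Check v ∈ {∞, 2, 3, 7, 13, 19, 23, 29, 31, 41}.
v=∞: 18538 > 0 and -12673 < 0  ⇒  (a,b)_∞ = +1.
v=41: a=41^0·(≡14), b=41^-2·(≡36) mod 41; (14|41)=-1, (36|41)=+1; (−1)^{0·-2·20}·(-1)^-2·(+1)^0 = +1.
v=31: a=31^1·(≡10), b=31^0·(≡12) mod 31; (10|31)=+1, (12|31)=-1; (−1)^{1·0·15}·(+1)^0·(-1)^1 = -1.
v=2: v_2(a)=3, v_2(b)=-4; units ≡ 5, 7 (mod 8); ε·ε+αω+βω = 0·1+3·0+-4·1 ≡ 0  ⇒  (a,b)_2 = +1.
v=19: a=19^-2·(≡12), b=19^1·(≡9) mod 19; (12|19)=-1, (9|19)=+1; (−1)^{-2·1·9}·(-1)^1·(+1)^-2 = -1.
v=13: a=13^1·(≡9), b=13^0·(≡6) mod 13; (9|13)=+1, (6|13)=-1; (−1)^{1·0·6}·(+1)^0·(-1)^1 = -1.
v=23: a=23^1·(≡8), b=23^3·(≡6) mod 23; (8|23)=+1, (6|23)=+1; (−1)^{1·3·11}·(+1)^3·(+1)^1 = -1.
v=29: a=29^0·(≡6), b=29^1·(≡14) mod 29; (6|29)=+1, (14|29)=-1; (−1)^{0·1·14}·(+1)^1·(-1)^0 = +1.
v=3: a=3^2·(≡1), b=3^0·(≡2) mod 3; (1|3)=+1, (2|3)=-1; (−1)^{2·0·1}·(+1)^0·(-1)^2 = +1.
v=7: a=7^0·(≡4), b=7^-2·(≡1) mod 7; (4|7)=+1, (1|7)=+1; (−1)^{0·-2·3}·(+1)^-2·(+1)^0 = +1.
|Ram(18538, -12673)| = 4, even; anisotropic at {13, 19, 23, 31}.

[13, 19, 23, 31]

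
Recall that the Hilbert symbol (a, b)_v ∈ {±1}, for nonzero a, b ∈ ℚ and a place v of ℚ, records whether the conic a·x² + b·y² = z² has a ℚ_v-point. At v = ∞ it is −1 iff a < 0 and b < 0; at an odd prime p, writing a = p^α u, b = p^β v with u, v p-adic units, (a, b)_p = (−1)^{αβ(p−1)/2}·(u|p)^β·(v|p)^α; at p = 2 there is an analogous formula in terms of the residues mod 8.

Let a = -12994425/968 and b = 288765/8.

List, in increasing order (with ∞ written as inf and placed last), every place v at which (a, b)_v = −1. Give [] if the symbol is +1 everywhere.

[2, 23]

Mod squares: a ≡ -1426, b ≡ 7130. Check v ∈ {∞, 2, 3, 5, 11, 23, 31}.
v=∞: -1426 < 0 and 7130 > 0  ⇒  (a,b)_∞ = +1.
v=23: a=23^1·(≡10), b=23^1·(≡14) mod 23; (10|23)=-1, (14|23)=-1; (−1)^{1·1·11}·(-1)^1·(-1)^1 = -1.
v=5: a=5^2·(≡1), b=5^1·(≡1) mod 5; (1|5)=+1, (1|5)=+1; (−1)^{2·1·2}·(+1)^1·(+1)^2 = +1.
v=11: a=11^-2·(≡5), b=11^0·(≡6) mod 11; (5|11)=+1, (6|11)=-1; (−1)^{-2·0·5}·(+1)^0·(-1)^-2 = +1.
v=3: a=3^6·(≡2), b=3^4·(≡2) mod 3; (2|3)=-1, (2|3)=-1; (−1)^{6·4·1}·(-1)^4·(-1)^6 = +1.
v=31: a=31^1·(≡1), b=31^1·(≡29) mod 31; (1|31)=+1, (29|31)=-1; (−1)^{1·1·15}·(+1)^1·(-1)^1 = +1.
v=2: v_2(a)=-3, v_2(b)=-3; units ≡ 7, 5 (mod 8); ε·ε+αω+βω = 1·0+-3·1+-3·0 ≡ 1  ⇒  (a,b)_2 = -1.
|Ram(-1426, 7130)| = 2, even; anisotropic at {2, 23}.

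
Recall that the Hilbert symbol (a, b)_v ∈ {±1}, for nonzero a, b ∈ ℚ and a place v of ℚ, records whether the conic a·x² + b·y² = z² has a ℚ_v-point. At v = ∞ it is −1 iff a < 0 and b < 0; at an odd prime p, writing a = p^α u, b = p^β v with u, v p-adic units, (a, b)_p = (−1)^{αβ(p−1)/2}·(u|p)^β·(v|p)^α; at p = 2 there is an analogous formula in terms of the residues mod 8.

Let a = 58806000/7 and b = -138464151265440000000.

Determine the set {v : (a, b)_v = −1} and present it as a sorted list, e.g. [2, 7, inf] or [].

Mod squares: a ≡ 105, b ≡ -10010. Check v ∈ {∞, 2, 3, 5, 7, 11, 13}.
v=13: a=13^0·(≡12), b=13^1·(≡10) mod 13; (12|13)=+1, (10|13)=+1; (−1)^{0·1·6}·(+1)^1·(+1)^0 = +1.
v=5: a=5^3·(≡4), b=5^7·(≡3) mod 5; (4|5)=+1, (3|5)=-1; (−1)^{3·7·2}·(+1)^7·(-1)^3 = -1.
v=2: v_2(a)=4, v_2(b)=11; units ≡ 1, 3 (mod 8); ε·ε+αω+βω = 0·1+4·1+11·0 ≡ 0  ⇒  (a,b)_2 = +1.
v=11: a=11^2·(≡6), b=11^5·(≡4) mod 11; (6|11)=-1, (4|11)=+1; (−1)^{2·5·5}·(-1)^5·(+1)^2 = -1.
v=∞: 105 > 0 and -10010 < 0  ⇒  (a,b)_∞ = +1.
v=3: a=3^5·(≡2), b=3^10·(≡1) mod 3; (2|3)=-1, (1|3)=+1; (−1)^{5·10·1}·(-1)^10·(+1)^5 = +1.
v=7: a=7^-1·(≡1), b=7^1·(≡6) mod 7; (1|7)=+1, (6|7)=-1; (−1)^{-1·1·3}·(+1)^1·(-1)^-1 = +1.
|Ram(105, -10010)| = 2, even; anisotropic at {5, 11}.

[5, 11]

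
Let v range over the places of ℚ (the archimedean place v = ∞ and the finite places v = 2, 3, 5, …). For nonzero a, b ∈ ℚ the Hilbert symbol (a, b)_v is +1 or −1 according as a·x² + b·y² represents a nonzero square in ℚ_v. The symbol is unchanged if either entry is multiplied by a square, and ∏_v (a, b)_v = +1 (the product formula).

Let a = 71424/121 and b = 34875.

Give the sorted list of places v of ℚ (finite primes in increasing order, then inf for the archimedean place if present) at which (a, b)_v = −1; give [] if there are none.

[2, 31]

(a, b) ≡ (31, 155) mod (ℚ^×)²; places V = {2, 3, 5, 11, 31, ∞}.
(a,b)_5: α=0, u≡4; β=3, v≡4 (mod 5); (4|5)=+1, (4|5)=+1; sign (−1)^0·+1^3·+1^0 = +1.
(a,b)_11: α=-2, u≡1; β=0, v≡5 (mod 11); (1|11)=+1, (5|11)=+1; sign (−1)^0·+1^0·+1^-2 = +1.
(a,b)_∞: sgn(31)=+, sgn(155)=+, so +1.
(a,b)_3: α=2, u≡1; β=2, v≡2 (mod 3); (1|3)=+1, (2|3)=-1; sign (−1)^0·+1^2·-1^2 = +1.
(a,b)_2: α=8, β=0; u≡7, v≡3 (mod 8); ε(u)ε(v)=1·1, αω(v)=8·1, βω(u)=0·0; sum ≡ 1  ⇒  -1.
(a,b)_31: α=1, u≡7; β=1, v≡9 (mod 31); (7|31)=+1, (9|31)=+1; sign (−1)^1·+1^1·+1^1 = -1.
(31, 155 / ℚ) ramifies at {2, 31}: a division algebra.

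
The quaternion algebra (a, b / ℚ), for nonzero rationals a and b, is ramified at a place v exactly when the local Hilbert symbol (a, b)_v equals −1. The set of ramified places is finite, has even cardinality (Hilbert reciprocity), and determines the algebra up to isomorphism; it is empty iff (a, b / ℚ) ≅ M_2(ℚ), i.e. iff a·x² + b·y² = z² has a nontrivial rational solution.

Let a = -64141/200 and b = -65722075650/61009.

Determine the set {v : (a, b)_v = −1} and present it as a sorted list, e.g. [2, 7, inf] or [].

[7, inf]

(a, b) ≡ (-2618, -5474) mod (ℚ^×)²; places V = {2, 3, 5, 7, 11, 13, 17, 19, 23, ∞}.
(a,b)_2: α=-3, β=1; u≡3, v≡7 (mod 8); ε(u)ε(v)=1·1, αω(v)=-3·0, βω(u)=1·1; sum ≡ 0  ⇒  +1.
(a,b)_∞: sgn(-2618)=−, sgn(-5474)=−, so -1.
(a,b)_17: α=1, u≡4; β=1, v≡2 (mod 17); (4|17)=+1, (2|17)=+1; sign (−1)^0·+1^1·+1^1 = +1.
(a,b)_19: α=0, u≡6; β=-2, v≡11 (mod 19); (6|19)=+1, (11|19)=+1; sign (−1)^0·+1^-2·+1^0 = +1.
(a,b)_13: α=0, u≡8; β=-2, v≡12 (mod 13); (8|13)=-1, (12|13)=+1; sign (−1)^0·-1^-2·+1^0 = +1.
(a,b)_7: α=3, u≡4; β=3, v≡2 (mod 7); (4|7)=+1, (2|7)=+1; sign (−1)^1·+1^3·+1^3 = -1.
(a,b)_23: α=0, u≡9; β=1, v≡19 (mod 23); (9|23)=+1, (19|23)=-1; sign (−1)^0·+1^1·-1^0 = +1.
(a,b)_5: α=-2, u≡3; β=2, v≡1 (mod 5); (3|5)=-1, (1|5)=+1; sign (−1)^0·-1^2·+1^-2 = +1.
(a,b)_3: α=0, u≡1; β=4, v≡1 (mod 3); (1|3)=+1, (1|3)=+1; sign (−1)^0·+1^4·+1^0 = +1.
(a,b)_11: α=1, u≡5; β=2, v≡3 (mod 11); (5|11)=+1, (3|11)=+1; sign (−1)^0·+1^2·+1^1 = +1.
Ram(-2618, -5474) = {7, ∞}; no ℚ_7-point on the conic.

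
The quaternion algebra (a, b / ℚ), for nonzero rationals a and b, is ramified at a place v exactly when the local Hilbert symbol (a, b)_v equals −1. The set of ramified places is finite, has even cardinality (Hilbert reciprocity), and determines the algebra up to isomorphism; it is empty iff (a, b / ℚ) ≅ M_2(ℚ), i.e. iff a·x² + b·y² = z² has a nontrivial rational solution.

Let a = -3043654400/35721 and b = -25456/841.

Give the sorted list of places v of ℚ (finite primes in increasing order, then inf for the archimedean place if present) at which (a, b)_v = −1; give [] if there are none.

[31, inf]

Mod squares: a ≡ -899, b ≡ -1591. Check v ∈ {∞, 2, 3, 5, 7, 23, 29, 31, 37, 43}.
v=3: a=3^-6·(≡1), b=3^0·(≡2) mod 3; (1|3)=+1, (2|3)=-1; (−1)^{-6·0·1}·(+1)^0·(-1)^-6 = +1.
v=7: a=7^-2·(≡4), b=7^0·(≡3) mod 7; (4|7)=+1, (3|7)=-1; (−1)^{-2·0·3}·(+1)^0·(-1)^-2 = +1.
v=23: a=23^2·(≡17), b=23^0·(≡11) mod 23; (17|23)=-1, (11|23)=-1; (−1)^{2·0·11}·(-1)^0·(-1)^2 = +1.
v=2: v_2(a)=8, v_2(b)=4; units ≡ 5, 1 (mod 8); ε·ε+αω+βω = 0·0+8·0+4·1 ≡ 0  ⇒  (a,b)_2 = +1.
v=5: a=5^2·(≡4), b=5^0·(≡4) mod 5; (4|5)=+1, (4|5)=+1; (−1)^{2·0·2}·(+1)^0·(+1)^2 = +1.
v=∞: -899 < 0 and -1591 < 0  ⇒  (a,b)_∞ = -1.
v=29: a=29^1·(≡11), b=29^-2·(≡6) mod 29; (11|29)=-1, (6|29)=+1; (−1)^{1·-2·14}·(-1)^-2·(+1)^1 = +1.
v=31: a=31^1·(≡20), b=31^0·(≡22) mod 31; (20|31)=+1, (22|31)=-1; (−1)^{1·0·15}·(+1)^0·(-1)^1 = -1.
v=43: a=43^0·(≡16), b=43^1·(≡4) mod 43; (16|43)=+1, (4|43)=+1; (−1)^{0·1·21}·(+1)^1·(+1)^0 = +1.
v=37: a=37^0·(≡33), b=37^1·(≡17) mod 37; (33|37)=+1, (17|37)=-1; (−1)^{0·1·18}·(+1)^1·(-1)^0 = +1.
Ram(-899, -1591) = {31, ∞}; no ℚ_31-point on the conic.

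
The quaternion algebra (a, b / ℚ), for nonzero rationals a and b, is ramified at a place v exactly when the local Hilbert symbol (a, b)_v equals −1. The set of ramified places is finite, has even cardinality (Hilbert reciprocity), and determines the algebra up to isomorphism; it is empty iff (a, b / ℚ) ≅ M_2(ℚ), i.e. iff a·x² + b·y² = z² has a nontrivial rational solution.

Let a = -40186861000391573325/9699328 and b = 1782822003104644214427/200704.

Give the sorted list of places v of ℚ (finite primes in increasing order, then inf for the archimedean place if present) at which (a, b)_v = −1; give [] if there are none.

[2, 11, 13, 17, 29, 31]

(a, b) ≡ (-3812369, 1536384707) mod (ℚ^×)²; places V = {2, 3, 5, 7, 11, 13, 17, 19, 29, 31, 37, ∞}.
(a,b)_2: α=-18, β=-12; u≡7, v≡3 (mod 8); ε(u)ε(v)=1·1, αω(v)=-18·1, βω(u)=-12·0; sum ≡ 1  ⇒  -1.
(a,b)_11: α=5, u≡1; β=3, v≡9 (mod 11); (1|11)=+1, (9|11)=+1; sign (−1)^1·+1^3·+1^5 = -1.
(a,b)_5: α=2, u≡4; β=0, v≡3 (mod 5); (4|5)=+1, (3|5)=-1; sign (−1)^0·+1^0·-1^2 = +1.
(a,b)_31: α=2, u≡27; β=3, v≡11 (mod 31); (27|31)=-1, (11|31)=-1; sign (−1)^0·-1^3·-1^2 = -1.
(a,b)_7: α=0, u≡5; β=-2, v≡1 (mod 7); (5|7)=-1, (1|7)=+1; sign (−1)^0·-1^-2·+1^0 = +1.
(a,b)_29: α=1, u≡13; β=1, v≡18 (mod 29); (13|29)=+1, (18|29)=-1; sign (−1)^0·+1^1·-1^1 = -1.
(a,b)_19: α=1, u≡15; β=1, v≡16 (mod 19); (15|19)=-1, (16|19)=+1; sign (−1)^1·-1^1·+1^1 = +1.
(a,b)_13: α=2, u≡7; β=3, v≡1 (mod 13); (7|13)=-1, (1|13)=+1; sign (−1)^0·-1^3·+1^2 = -1.
(a,b)_17: α=1, u≡5; β=1, v≡13 (mod 17); (5|17)=-1, (13|17)=+1; sign (−1)^0·-1^1·+1^1 = -1.
(a,b)_∞: sgn(-3812369)=−, sgn(1536384707)=+, so +1.
(a,b)_3: α=8, u≡1; β=10, v≡2 (mod 3); (1|3)=+1, (2|3)=-1; sign (−1)^0·+1^10·-1^8 = +1.
(a,b)_37: α=-1, u≡8; β=1, v≡2 (mod 37); (8|37)=-1, (2|37)=-1; sign (−1)^0·-1^1·-1^-1 = +1.
Ram(-3812369, 1536384707) = {2, 11, 13, 17, 29, 31}; no ℚ_2-point on the conic.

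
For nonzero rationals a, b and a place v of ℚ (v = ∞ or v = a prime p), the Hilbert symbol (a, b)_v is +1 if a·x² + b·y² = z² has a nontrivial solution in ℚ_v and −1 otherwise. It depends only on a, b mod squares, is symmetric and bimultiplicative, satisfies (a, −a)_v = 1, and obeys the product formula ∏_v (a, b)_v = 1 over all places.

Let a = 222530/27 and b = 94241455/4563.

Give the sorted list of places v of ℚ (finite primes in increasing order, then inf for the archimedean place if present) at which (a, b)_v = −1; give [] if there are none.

[2, 11]

Mod squares: a ≡ 2310, b ≡ 165. Check v ∈ {∞, 2, 3, 5, 7, 11, 13, 17}.
v=17: a=17^2·(≡9), b=17^2·(≡5) mod 17; (9|17)=+1, (5|17)=-1; (−1)^{2·2·8}·(+1)^2·(-1)^2 = +1.
v=13: a=13^0·(≡9), b=13^-2·(≡9) mod 13; (9|13)=+1, (9|13)=+1; (−1)^{0·-2·6}·(+1)^-2·(+1)^0 = +1.
v=∞: 2310 > 0 and 165 > 0  ⇒  (a,b)_∞ = +1.
v=2: v_2(a)=1, v_2(b)=0; units ≡ 3, 5 (mod 8); ε·ε+αω+βω = 1·0+1·1+0·1 ≡ 1  ⇒  (a,b)_2 = -1.
v=3: a=3^-3·(≡2), b=3^-3·(≡1) mod 3; (2|3)=-1, (1|3)=+1; (−1)^{-3·-3·1}·(-1)^-3·(+1)^-3 = +1.
v=5: a=5^1·(≡3), b=5^1·(≡2) mod 5; (3|5)=-1, (2|5)=-1; (−1)^{1·1·2}·(-1)^1·(-1)^1 = +1.
v=11: a=11^1·(≡9), b=11^3·(≡1) mod 11; (9|11)=+1, (1|11)=+1; (−1)^{1·3·5}·(+1)^3·(+1)^1 = -1.
v=7: a=7^1·(≡4), b=7^2·(≡4) mod 7; (4|7)=+1, (4|7)=+1; (−1)^{1·2·3}·(+1)^2·(+1)^1 = +1.
(2310, 165 / ℚ) ramifies at {2, 11}: a division algebra.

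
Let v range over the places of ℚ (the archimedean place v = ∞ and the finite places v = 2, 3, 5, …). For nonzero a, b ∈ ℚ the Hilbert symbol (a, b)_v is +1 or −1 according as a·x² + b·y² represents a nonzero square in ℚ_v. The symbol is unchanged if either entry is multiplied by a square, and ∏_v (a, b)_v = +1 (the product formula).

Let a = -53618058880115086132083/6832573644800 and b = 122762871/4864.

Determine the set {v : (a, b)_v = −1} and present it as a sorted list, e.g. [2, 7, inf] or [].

(a, b) ≡ (-6, 4389) mod (ℚ^×)²; places V = {2, 3, 5, 7, 11, 19, ∞}.
(a,b)_∞: sgn(-6)=−, sgn(4389)=+, so +1.
(a,b)_5: α=-2, u≡1; β=0, v≡4 (mod 5); (1|5)=+1, (4|5)=+1; sign (−1)^0·+1^0·+1^-2 = +1.
(a,b)_11: α=6, u≡9; β=1, v≡1 (mod 11); (9|11)=+1, (1|11)=+1; sign (−1)^0·+1^1·+1^6 = +1.
(a,b)_2: α=-21, β=-8; u≡5, v≡5 (mod 8); ε(u)ε(v)=0·0, αω(v)=-21·1, βω(u)=-8·1; sum ≡ 1  ⇒  -1.
(a,b)_3: α=31, u≡1; β=13, v≡2 (mod 3); (1|3)=+1, (2|3)=-1; sign (−1)^1·+1^13·-1^31 = +1.
(a,b)_19: α=-4, u≡15; β=-1, v≡10 (mod 19); (15|19)=-1, (10|19)=-1; sign (−1)^0·-1^-1·-1^-4 = -1.
(a,b)_7: α=2, u≡4; β=1, v≡2 (mod 7); (4|7)=+1, (2|7)=+1; sign (−1)^0·+1^1·+1^2 = +1.
|Ram(-6, 4389)| = 2, even; anisotropic at {2, 19}.

[2, 19]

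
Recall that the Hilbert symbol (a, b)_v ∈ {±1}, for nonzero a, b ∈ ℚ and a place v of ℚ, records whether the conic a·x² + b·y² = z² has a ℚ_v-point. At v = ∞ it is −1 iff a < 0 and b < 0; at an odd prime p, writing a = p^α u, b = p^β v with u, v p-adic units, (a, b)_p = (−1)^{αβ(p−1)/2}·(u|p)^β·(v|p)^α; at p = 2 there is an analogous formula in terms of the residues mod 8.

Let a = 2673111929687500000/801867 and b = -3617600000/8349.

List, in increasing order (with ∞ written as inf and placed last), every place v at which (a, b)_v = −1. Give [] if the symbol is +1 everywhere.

[5, 7]

(a, b) ≡ (138, -1560090) mod (ℚ^×)²; places V = {2, 3, 5, 7, 11, 17, 19, 23, 29, 47, ∞}.
(a,b)_11: α=-2, u≡8; β=-2, v≡10 (mod 11); (8|11)=-1, (10|11)=-1; sign (−1)^0·-1^-2·-1^-2 = +1.
(a,b)_17: α=0, u≡15; β=1, v≡8 (mod 17); (15|17)=+1, (8|17)=+1; sign (−1)^0·+1^1·+1^0 = +1.
(a,b)_2: α=5, β=9; u≡5, v≡3 (mod 8); ε(u)ε(v)=0·1, αω(v)=5·1, βω(u)=9·1; sum ≡ 0  ⇒  +1.
(a,b)_7: α=2, u≡6; β=1, v≡5 (mod 7); (6|7)=-1, (5|7)=-1; sign (−1)^0·-1^1·-1^2 = -1.
(a,b)_5: α=12, u≡2; β=5, v≡2 (mod 5); (2|5)=-1, (2|5)=-1; sign (−1)^0·-1^5·-1^12 = -1.
(a,b)_3: α=-1, u≡1; β=-1, v≡2 (mod 3); (1|3)=+1, (2|3)=-1; sign (−1)^1·+1^-1·-1^-1 = +1.
(a,b)_∞: sgn(138)=+, sgn(-1560090)=−, so +1.
(a,b)_47: α=-2, u≡15; β=0, v≡27 (mod 47); (15|47)=-1, (27|47)=+1; sign (−1)^0·-1^0·+1^-2 = +1.
(a,b)_29: α=2, u≡4; β=0, v≡25 (mod 29); (4|29)=+1, (25|29)=+1; sign (−1)^0·+1^0·+1^2 = +1.
(a,b)_23: α=1, u≡4; β=-1, v≡7 (mod 23); (4|23)=+1, (7|23)=-1; sign (−1)^1·+1^-1·-1^1 = +1.
(a,b)_19: α=2, u≡11; β=1, v≡8 (mod 19); (11|19)=+1, (8|19)=-1; sign (−1)^0·+1^1·-1^2 = +1.
(138, -1560090 / ℚ) ramifies at {5, 7}: a division algebra.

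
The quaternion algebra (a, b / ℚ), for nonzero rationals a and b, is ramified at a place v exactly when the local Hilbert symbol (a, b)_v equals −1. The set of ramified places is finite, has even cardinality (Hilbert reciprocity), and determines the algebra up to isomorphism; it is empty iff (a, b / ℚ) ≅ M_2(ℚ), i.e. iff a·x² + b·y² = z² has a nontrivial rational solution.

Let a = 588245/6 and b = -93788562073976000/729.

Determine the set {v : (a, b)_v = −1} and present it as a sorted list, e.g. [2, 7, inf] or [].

[2, 5]

(a, b) ≡ (30, -35) mod (ℚ^×)²; places V = {2, 3, 5, 7, 11, ∞}.
(a,b)_11: α=0, u≡7; β=2, v≡9 (mod 11); (7|11)=-1, (9|11)=+1; sign (−1)^0·-1^2·+1^0 = +1.
(a,b)_2: α=-1, β=6; u≡7, v≡5 (mod 8); ε(u)ε(v)=1·0, αω(v)=-1·1, βω(u)=6·0; sum ≡ 1  ⇒  -1.
(a,b)_3: α=-1, u≡1; β=-6, v≡1 (mod 3); (1|3)=+1, (1|3)=+1; sign (−1)^0·+1^-6·+1^-1 = +1.
(a,b)_∞: sgn(30)=+, sgn(-35)=−, so +1.
(a,b)_5: α=1, u≡4; β=3, v≡3 (mod 5); (4|5)=+1, (3|5)=-1; sign (−1)^0·+1^3·-1^1 = -1.
(a,b)_7: α=6, u≡2; β=13, v≡2 (mod 7); (2|7)=+1, (2|7)=+1; sign (−1)^0·+1^13·+1^6 = +1.
|Ram(30, -35)| = 2, even; anisotropic at {2, 5}.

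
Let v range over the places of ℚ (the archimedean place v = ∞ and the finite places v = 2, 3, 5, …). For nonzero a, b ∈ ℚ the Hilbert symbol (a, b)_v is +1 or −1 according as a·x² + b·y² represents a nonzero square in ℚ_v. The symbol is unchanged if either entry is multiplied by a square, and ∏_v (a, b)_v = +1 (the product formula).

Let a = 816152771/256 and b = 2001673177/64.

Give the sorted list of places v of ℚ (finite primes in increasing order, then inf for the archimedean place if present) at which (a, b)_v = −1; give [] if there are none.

[37, 41]

Mod squares: a ≡ 46139, b ≡ 40850473. Check v ∈ {∞, 2, 7, 17, 19, 29, 37, 41, 43, 47}.
v=47: a=47^0·(≡8), b=47^1·(≡29) mod 47; (8|47)=+1, (29|47)=-1; (−1)^{0·1·23}·(+1)^1·(-1)^0 = +1.
v=43: a=43^1·(≡16), b=43^1·(≡28) mod 43; (16|43)=+1, (28|43)=-1; (−1)^{1·1·21}·(+1)^1·(-1)^1 = +1.
v=7: a=7^2·(≡2), b=7^2·(≡6) mod 7; (2|7)=+1, (6|7)=-1; (−1)^{2·2·3}·(+1)^2·(-1)^2 = +1.
v=41: a=41^0·(≡17), b=41^1·(≡22) mod 41; (17|41)=-1, (22|41)=-1; (−1)^{0·1·20}·(-1)^1·(-1)^0 = -1.
v=∞: 46139 > 0 and 40850473 > 0  ⇒  (a,b)_∞ = +1.
v=19: a=19^2·(≡17), b=19^0·(≡5) mod 19; (17|19)=+1, (5|19)=+1; (−1)^{2·0·9}·(+1)^0·(+1)^2 = +1.
v=37: a=37^1·(≡11), b=37^0·(≡22) mod 37; (11|37)=+1, (22|37)=-1; (−1)^{1·0·18}·(+1)^0·(-1)^1 = -1.
v=29: a=29^1·(≡5), b=29^1·(≡28) mod 29; (5|29)=+1, (28|29)=+1; (−1)^{1·1·14}·(+1)^1·(+1)^1 = +1.
v=2: v_2(a)=-8, v_2(b)=-6; units ≡ 3, 1 (mod 8); ε·ε+αω+βω = 1·0+-8·0+-6·1 ≡ 0  ⇒  (a,b)_2 = +1.
v=17: a=17^0·(≡9), b=17^1·(≡1) mod 17; (9|17)=+1, (1|17)=+1; (−1)^{0·1·8}·(+1)^1·(+1)^0 = +1.
|Ram(46139, 40850473)| = 2, even; anisotropic at {37, 41}.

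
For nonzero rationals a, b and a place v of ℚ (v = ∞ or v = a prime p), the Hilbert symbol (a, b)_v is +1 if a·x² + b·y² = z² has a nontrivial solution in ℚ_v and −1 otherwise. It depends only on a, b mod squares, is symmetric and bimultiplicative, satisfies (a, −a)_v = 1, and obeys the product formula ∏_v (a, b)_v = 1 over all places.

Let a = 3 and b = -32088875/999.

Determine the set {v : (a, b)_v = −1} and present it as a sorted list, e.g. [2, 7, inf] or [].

[2, 3, 5, 31]

(a, b) ≡ (3, -17205) mod (ℚ^×)²; places V = {2, 3, 5, 7, 13, 31, 37, ∞}.
(a,b)_2: α=0, β=0; u≡3, v≡3 (mod 8); ε(u)ε(v)=1·1, αω(v)=0·1, βω(u)=0·1; sum ≡ 1  ⇒  -1.
(a,b)_3: α=1, u≡1; β=-3, v≡1 (mod 3); (1|3)=+1, (1|3)=+1; sign (−1)^1·+1^-3·+1^1 = -1.
(a,b)_5: α=0, u≡3; β=3, v≡1 (mod 5); (3|5)=-1, (1|5)=+1; sign (−1)^0·-1^3·+1^0 = -1.
(a,b)_31: α=0, u≡3; β=1, v≡26 (mod 31); (3|31)=-1, (26|31)=-1; sign (−1)^0·-1^1·-1^0 = -1.
(a,b)_7: α=0, u≡3; β=2, v≡2 (mod 7); (3|7)=-1, (2|7)=+1; sign (−1)^0·-1^2·+1^0 = +1.
(a,b)_∞: sgn(3)=+, sgn(-17205)=−, so +1.
(a,b)_13: α=0, u≡3; β=2, v≡5 (mod 13); (3|13)=+1, (5|13)=-1; sign (−1)^0·+1^2·-1^0 = +1.
(a,b)_37: α=0, u≡3; β=-1, v≡7 (mod 37); (3|37)=+1, (7|37)=+1; sign (−1)^0·+1^-1·+1^0 = +1.
(3, -17205 / ℚ) ramifies at {2, 3, 5, 31}: a division algebra.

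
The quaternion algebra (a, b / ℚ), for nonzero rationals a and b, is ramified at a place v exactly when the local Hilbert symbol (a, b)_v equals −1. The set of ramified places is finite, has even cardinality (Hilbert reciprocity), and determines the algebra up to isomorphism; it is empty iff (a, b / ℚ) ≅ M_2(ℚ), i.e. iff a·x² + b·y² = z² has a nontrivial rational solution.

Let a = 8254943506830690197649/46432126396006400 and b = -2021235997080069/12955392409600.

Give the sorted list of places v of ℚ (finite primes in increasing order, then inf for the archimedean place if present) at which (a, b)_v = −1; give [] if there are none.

[7, 17]

Mod squares: a ≡ 14, b ≡ -1309. Check v ∈ {∞, 2, 3, 5, 7, 11, 17, 19, 23, 29, 37}.
v=23: a=23^6·(≡19), b=23^4·(≡16) mod 23; (19|23)=-1, (16|23)=+1; (−1)^{6·4·11}·(-1)^4·(+1)^6 = +1.
v=5: a=5^-2·(≡4), b=5^-2·(≡4) mod 5; (4|5)=+1, (4|5)=+1; (−1)^{-2·-2·2}·(+1)^-2·(+1)^-2 = +1.
v=3: a=3^8·(≡2), b=3^8·(≡2) mod 3; (2|3)=-1, (2|3)=-1; (−1)^{8·8·1}·(-1)^8·(-1)^8 = +1.
v=37: a=37^-2·(≡19), b=37^-2·(≡31) mod 37; (19|37)=-1, (31|37)=-1; (−1)^{-2·-2·18}·(-1)^-2·(-1)^-2 = +1.
v=19: a=19^-2·(≡8), b=19^-2·(≡13) mod 19; (8|19)=-1, (13|19)=-1; (−1)^{-2·-2·9}·(-1)^-2·(-1)^-2 = +1.
v=11: a=11^2·(≡1), b=11^1·(≡2) mod 11; (1|11)=+1, (2|11)=-1; (−1)^{2·1·5}·(+1)^1·(-1)^2 = +1.
v=2: v_2(a)=-29, v_2(b)=-20; units ≡ 7, 3 (mod 8); ε·ε+αω+βω = 1·1+-29·1+-20·0 ≡ 0  ⇒  (a,b)_2 = +1.
v=7: a=7^-1·(≡4), b=7^1·(≡2) mod 7; (4|7)=+1, (2|7)=+1; (−1)^{-1·1·3}·(+1)^1·(+1)^-1 = -1.
v=17: a=17^4·(≡3), b=17^1·(≡16) mod 17; (3|17)=-1, (16|17)=+1; (−1)^{4·1·8}·(-1)^1·(+1)^4 = -1.
v=∞: 14 > 0 and -1309 < 0  ⇒  (a,b)_∞ = +1.
v=29: a=29^2·(≡21), b=29^2·(≡23) mod 29; (21|29)=-1, (23|29)=+1; (−1)^{2·2·14}·(-1)^2·(+1)^2 = +1.
|Ram(14, -1309)| = 2, even; anisotropic at {7, 17}.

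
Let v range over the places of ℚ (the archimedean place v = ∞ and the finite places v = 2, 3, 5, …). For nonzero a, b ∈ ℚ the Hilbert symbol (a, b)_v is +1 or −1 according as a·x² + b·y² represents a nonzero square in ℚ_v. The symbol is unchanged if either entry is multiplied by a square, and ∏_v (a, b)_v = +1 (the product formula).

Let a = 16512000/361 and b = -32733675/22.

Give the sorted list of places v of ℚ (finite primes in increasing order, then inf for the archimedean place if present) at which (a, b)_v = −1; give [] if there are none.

Mod squares: a ≡ 645, b ≡ -8866. Check v ∈ {∞, 2, 3, 5, 11, 13, 19, 31, 43}.
v=∞: 645 > 0 and -8866 < 0  ⇒  (a,b)_∞ = +1.
v=3: a=3^1·(≡2), b=3^2·(≡2) mod 3; (2|3)=-1, (2|3)=-1; (−1)^{1·2·1}·(-1)^2·(-1)^1 = -1.
v=13: a=13^0·(≡5), b=13^1·(≡11) mod 13; (5|13)=-1, (11|13)=-1; (−1)^{0·1·6}·(-1)^1·(-1)^0 = -1.
v=43: a=43^1·(≡36), b=43^0·(≡21) mod 43; (36|43)=+1, (21|43)=+1; (−1)^{1·0·21}·(+1)^0·(+1)^1 = +1.
v=2: v_2(a)=10, v_2(b)=-1; units ≡ 5, 7 (mod 8); ε·ε+αω+βω = 0·1+10·0+-1·1 ≡ 1  ⇒  (a,b)_2 = -1.
v=5: a=5^3·(≡1), b=5^2·(≡4) mod 5; (1|5)=+1, (4|5)=+1; (−1)^{3·2·2}·(+1)^2·(+1)^3 = +1.
v=11: a=11^0·(≡6), b=11^-1·(≡2) mod 11; (6|11)=-1, (2|11)=-1; (−1)^{0·-1·5}·(-1)^-1·(-1)^0 = -1.
v=19: a=19^-2·(≡12), b=19^2·(≡4) mod 19; (12|19)=-1, (4|19)=+1; (−1)^{-2·2·9}·(-1)^2·(+1)^-2 = +1.
v=31: a=31^0·(≡8), b=31^1·(≡21) mod 31; (8|31)=+1, (21|31)=-1; (−1)^{0·1·15}·(+1)^1·(-1)^0 = +1.
Ram(645, -8866) = {2, 3, 11, 13}; no ℚ_2-point on the conic.

[2, 3, 11, 13]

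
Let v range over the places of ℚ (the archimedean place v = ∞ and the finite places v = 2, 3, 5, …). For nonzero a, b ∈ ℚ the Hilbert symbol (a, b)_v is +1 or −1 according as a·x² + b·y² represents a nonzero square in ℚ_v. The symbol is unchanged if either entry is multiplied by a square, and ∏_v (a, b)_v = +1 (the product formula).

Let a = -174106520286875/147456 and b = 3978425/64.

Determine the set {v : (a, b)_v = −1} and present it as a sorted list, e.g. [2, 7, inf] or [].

(a, b) ≡ (-11, 159137) mod (ℚ^×)²; places V = {2, 3, 5, 11, 17, 23, 37, ∞}.
(a,b)_3: α=-2, u≡1; β=0, v≡2 (mod 3); (1|3)=+1, (2|3)=-1; sign (−1)^0·+1^0·-1^-2 = +1.
(a,b)_37: α=2, u≡28; β=1, v≡33 (mod 37); (28|37)=+1, (33|37)=+1; sign (−1)^0·+1^1·+1^2 = +1.
(a,b)_23: α=2, u≡3; β=1, v≡20 (mod 23); (3|23)=+1, (20|23)=-1; sign (−1)^0·+1^1·-1^2 = +1.
(a,b)_∞: sgn(-11)=−, sgn(159137)=+, so +1.
(a,b)_17: α=2, u≡7; β=1, v≡12 (mod 17); (7|17)=-1, (12|17)=-1; sign (−1)^0·-1^1·-1^2 = -1.
(a,b)_2: α=-14, β=-6; u≡5, v≡1 (mod 8); ε(u)ε(v)=0·0, αω(v)=-14·0, βω(u)=-6·1; sum ≡ 0  ⇒  +1.
(a,b)_5: α=4, u≡1; β=2, v≡3 (mod 5); (1|5)=+1, (3|5)=-1; sign (−1)^0·+1^2·-1^4 = +1.
(a,b)_11: α=3, u≡8; β=1, v≡8 (mod 11); (8|11)=-1, (8|11)=-1; sign (−1)^1·-1^1·-1^3 = -1.
|Ram(-11, 159137)| = 2, even; anisotropic at {11, 17}.

[11, 17]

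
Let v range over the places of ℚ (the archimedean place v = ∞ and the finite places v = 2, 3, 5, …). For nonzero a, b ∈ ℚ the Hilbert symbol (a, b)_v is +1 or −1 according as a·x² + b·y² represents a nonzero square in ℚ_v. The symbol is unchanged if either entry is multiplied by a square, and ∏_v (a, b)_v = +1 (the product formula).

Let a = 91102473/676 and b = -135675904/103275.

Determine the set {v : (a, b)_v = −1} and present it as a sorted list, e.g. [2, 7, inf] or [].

Mod squares: a ≡ 83657, b ≡ -51. Check v ∈ {∞, 2, 3, 5, 7, 11, 13, 17, 19, 37}.
v=3: a=3^2·(≡2), b=3^-5·(≡1) mod 3; (2|3)=-1, (1|3)=+1; (−1)^{2·-5·1}·(-1)^-5·(+1)^2 = -1.
v=7: a=7^1·(≡2), b=7^2·(≡6) mod 7; (2|7)=+1, (6|7)=-1; (−1)^{1·2·3}·(+1)^2·(-1)^1 = -1.
v=17: a=17^1·(≡15), b=17^-1·(≡7) mod 17; (15|17)=+1, (7|17)=-1; (−1)^{1·-1·8}·(+1)^-1·(-1)^1 = -1.
v=13: a=13^-2·(≡5), b=13^2·(≡4) mod 13; (5|13)=-1, (4|13)=+1; (−1)^{-2·2·6}·(-1)^2·(+1)^-2 = +1.
v=2: v_2(a)=-2, v_2(b)=14; units ≡ 1, 5 (mod 8); ε·ε+αω+βω = 0·0+-2·1+14·0 ≡ 0  ⇒  (a,b)_2 = +1.
v=∞: 83657 > 0 and -51 < 0  ⇒  (a,b)_∞ = +1.
v=11: a=11^2·(≡8), b=11^0·(≡3) mod 11; (8|11)=-1, (3|11)=+1; (−1)^{2·0·5}·(-1)^0·(+1)^2 = +1.
v=5: a=5^0·(≡3), b=5^-2·(≡1) mod 5; (3|5)=-1, (1|5)=+1; (−1)^{0·-2·2}·(-1)^-2·(+1)^0 = +1.
v=37: a=37^1·(≡36), b=37^0·(≡17) mod 37; (36|37)=+1, (17|37)=-1; (−1)^{1·0·18}·(+1)^0·(-1)^1 = -1.
v=19: a=19^1·(≡18), b=19^0·(≡17) mod 19; (18|19)=-1, (17|19)=+1; (−1)^{1·0·9}·(-1)^0·(+1)^1 = +1.
(83657, -51 / ℚ) ramifies at {3, 7, 17, 37}: a division algebra.

[3, 7, 17, 37]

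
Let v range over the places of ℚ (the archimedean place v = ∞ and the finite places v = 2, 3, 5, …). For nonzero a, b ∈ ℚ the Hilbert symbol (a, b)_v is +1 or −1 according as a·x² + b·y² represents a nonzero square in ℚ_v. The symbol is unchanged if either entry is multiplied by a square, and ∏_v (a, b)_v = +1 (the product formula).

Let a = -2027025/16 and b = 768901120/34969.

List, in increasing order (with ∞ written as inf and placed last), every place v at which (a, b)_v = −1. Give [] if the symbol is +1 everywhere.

Mod squares: a ≡ -1001, b ≡ 130. Check v ∈ {∞, 2, 3, 5, 7, 11, 13, 17, 19}.
v=2: v_2(a)=-4, v_2(b)=15; units ≡ 7, 1 (mod 8); ε·ε+αω+βω = 1·0+-4·0+15·0 ≡ 0  ⇒  (a,b)_2 = +1.
v=∞: -1001 < 0 and 130 > 0  ⇒  (a,b)_∞ = +1.
v=11: a=11^1·(≡6), b=11^-2·(≡3) mod 11; (6|11)=-1, (3|11)=+1; (−1)^{1·-2·5}·(-1)^-2·(+1)^1 = +1.
v=3: a=3^4·(≡1), b=3^0·(≡1) mod 3; (1|3)=+1, (1|3)=+1; (−1)^{4·0·1}·(+1)^0·(+1)^4 = +1.
v=19: a=19^0·(≡16), b=19^2·(≡17) mod 19; (16|19)=+1, (17|19)=+1; (−1)^{0·2·9}·(+1)^2·(+1)^0 = +1.
v=17: a=17^0·(≡13), b=17^-2·(≡14) mod 17; (13|17)=+1, (14|17)=-1; (−1)^{0·-2·8}·(+1)^-2·(-1)^0 = +1.
v=5: a=5^2·(≡4), b=5^1·(≡1) mod 5; (4|5)=+1, (1|5)=+1; (−1)^{2·1·2}·(+1)^1·(+1)^2 = +1.
v=13: a=13^1·(≡12), b=13^1·(≡3) mod 13; (12|13)=+1, (3|13)=+1; (−1)^{1·1·6}·(+1)^1·(+1)^1 = +1.
v=7: a=7^1·(≡4), b=7^0·(≡2) mod 7; (4|7)=+1, (2|7)=+1; (−1)^{1·0·3}·(+1)^0·(+1)^1 = +1.
Every local symbol is +1, so the conic -1001·x² + 130·y² = z² has ℚ_v-points for all v and hence a ℚ-point; (a, b / ℚ) ≅ M_2(ℚ).

[]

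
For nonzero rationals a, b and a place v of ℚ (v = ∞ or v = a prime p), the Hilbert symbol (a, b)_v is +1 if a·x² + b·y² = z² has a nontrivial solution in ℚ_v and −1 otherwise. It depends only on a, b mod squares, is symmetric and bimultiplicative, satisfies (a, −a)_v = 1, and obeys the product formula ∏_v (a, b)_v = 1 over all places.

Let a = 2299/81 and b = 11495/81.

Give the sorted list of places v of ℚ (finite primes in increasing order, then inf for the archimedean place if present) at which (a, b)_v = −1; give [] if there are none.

(a, b) ≡ (19, 95) mod (ℚ^×)²; places V = {2, 3, 5, 11, 19, ∞}.
(a,b)_11: α=2, u≡2; β=2, v≡10 (mod 11); (2|11)=-1, (10|11)=-1; sign (−1)^0·-1^2·-1^2 = +1.
(a,b)_3: α=-4, u≡1; β=-4, v≡2 (mod 3); (1|3)=+1, (2|3)=-1; sign (−1)^0·+1^-4·-1^-4 = +1.
(a,b)_2: α=0, β=0; u≡3, v≡7 (mod 8); ε(u)ε(v)=1·1, αω(v)=0·0, βω(u)=0·1; sum ≡ 1  ⇒  -1.
(a,b)_19: α=1, u≡9; β=1, v≡7 (mod 19); (9|19)=+1, (7|19)=+1; sign (−1)^1·+1^1·+1^1 = -1.
(a,b)_∞: sgn(19)=+, sgn(95)=+, so +1.
(a,b)_5: α=0, u≡4; β=1, v≡4 (mod 5); (4|5)=+1, (4|5)=+1; sign (−1)^0·+1^1·+1^0 = +1.
|Ram(19, 95)| = 2, even; anisotropic at {2, 19}.

[2, 19]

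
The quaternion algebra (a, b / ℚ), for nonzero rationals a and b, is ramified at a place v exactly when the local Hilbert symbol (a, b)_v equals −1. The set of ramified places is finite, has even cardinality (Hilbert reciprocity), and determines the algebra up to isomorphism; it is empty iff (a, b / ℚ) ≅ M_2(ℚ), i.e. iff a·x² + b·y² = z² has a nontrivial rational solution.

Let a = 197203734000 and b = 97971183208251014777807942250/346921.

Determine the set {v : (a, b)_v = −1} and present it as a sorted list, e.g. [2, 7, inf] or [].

[3, 13]

Mod squares: a ≡ 15, b ≡ 10010. Check v ∈ {∞, 2, 3, 5, 7, 11, 13, 19, 23, 31}.
v=19: a=19^0·(≡14), b=19^-2·(≡17) mod 19; (14|19)=-1, (17|19)=+1; (−1)^{0·-2·9}·(-1)^-2·(+1)^0 = +1.
v=31: a=31^0·(≡6), b=31^-2·(≡16) mod 31; (6|31)=-1, (16|31)=+1; (−1)^{0·-2·15}·(-1)^-2·(+1)^0 = +1.
v=∞: 15 > 0 and 10010 > 0  ⇒  (a,b)_∞ = +1.
v=11: a=11^0·(≡9), b=11^5·(≡8) mod 11; (9|11)=+1, (8|11)=-1; (−1)^{0·5·5}·(+1)^5·(-1)^0 = +1.
v=5: a=5^3·(≡2), b=5^3·(≡3) mod 5; (2|5)=-1, (3|5)=-1; (−1)^{3·3·2}·(-1)^3·(-1)^3 = +1.
v=23: a=23^0·(≡7), b=23^2·(≡11) mod 23; (7|23)=-1, (11|23)=-1; (−1)^{0·2·11}·(-1)^2·(-1)^0 = +1.
v=7: a=7^4·(≡4), b=7^17·(≡4) mod 7; (4|7)=+1, (4|7)=+1; (−1)^{4·17·3}·(+1)^17·(+1)^4 = +1.
v=2: v_2(a)=4, v_2(b)=1; units ≡ 7, 5 (mod 8); ε·ε+αω+βω = 1·0+4·1+1·0 ≡ 0  ⇒  (a,b)_2 = +1.
v=3: a=3^5·(≡2), b=3^2·(≡2) mod 3; (2|3)=-1, (2|3)=-1; (−1)^{5·2·1}·(-1)^2·(-1)^5 = -1.
v=13: a=13^2·(≡7), b=13^3·(≡10) mod 13; (7|13)=-1, (10|13)=+1; (−1)^{2·3·6}·(-1)^3·(+1)^2 = -1.
|Ram(15, 10010)| = 2, even; anisotropic at {3, 13}.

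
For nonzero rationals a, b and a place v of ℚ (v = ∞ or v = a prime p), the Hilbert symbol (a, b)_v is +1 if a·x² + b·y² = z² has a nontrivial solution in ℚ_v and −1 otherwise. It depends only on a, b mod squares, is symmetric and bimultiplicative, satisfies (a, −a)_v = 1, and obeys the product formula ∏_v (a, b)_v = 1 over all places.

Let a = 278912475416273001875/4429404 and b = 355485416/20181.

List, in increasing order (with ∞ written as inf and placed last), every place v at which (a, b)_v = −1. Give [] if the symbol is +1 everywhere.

(a, b) ≡ (847757, 91266) mod (ℚ^×)²; places V = {2, 3, 5, 7, 11, 13, 23, 29, 31, 41, 53, ∞}.
(a,b)_2: α=-2, β=3; u≡5, v≡1 (mod 8); ε(u)ε(v)=0·0, αω(v)=-2·0, βω(u)=3·1; sum ≡ 1  ⇒  -1.
(a,b)_31: α=-1, u≡14; β=-2, v≡14 (mod 31); (14|31)=+1, (14|31)=+1; sign (−1)^0·+1^-2·+1^-1 = +1.
(a,b)_23: α=1, u≡4; β=0, v≡13 (mod 23); (4|23)=+1, (13|23)=+1; sign (−1)^0·+1^0·+1^1 = +1.
(a,b)_41: α=3, u≡12; β=1, v≡30 (mod 41); (12|41)=-1, (30|41)=-1; sign (−1)^0·-1^1·-1^3 = +1.
(a,b)_29: α=1, u≡28; β=0, v≡2 (mod 29); (28|29)=+1, (2|29)=-1; sign (−1)^0·+1^0·-1^1 = -1.
(a,b)_7: α=-2, u≡1; β=-1, v≡1 (mod 7); (1|7)=+1, (1|7)=+1; sign (−1)^0·+1^-1·+1^-2 = +1.
(a,b)_11: α=2, u≡3; β=2, v≡7 (mod 11); (3|11)=+1, (7|11)=-1; sign (−1)^0·+1^2·-1^2 = +1.
(a,b)_∞: sgn(847757)=+, sgn(91266)=+, so +1.
(a,b)_53: α=2, u≡23; β=1, v≡34 (mod 53); (23|53)=-1, (34|53)=-1; sign (−1)^0·-1^1·-1^2 = -1.
(a,b)_5: α=4, u≡2; β=0, v≡1 (mod 5); (2|5)=-1, (1|5)=+1; sign (−1)^0·-1^0·+1^4 = +1.
(a,b)_13: α=4, u≡10; β=2, v≡5 (mod 13); (10|13)=+1, (5|13)=-1; sign (−1)^0·+1^2·-1^4 = +1.
(a,b)_3: α=-6, u≡2; β=-1, v≡2 (mod 3); (2|3)=-1, (2|3)=-1; sign (−1)^0·-1^-1·-1^-6 = -1.
Ram(847757, 91266) = {2, 3, 29, 53}; no ℚ_2-point on the conic.

[2, 3, 29, 53]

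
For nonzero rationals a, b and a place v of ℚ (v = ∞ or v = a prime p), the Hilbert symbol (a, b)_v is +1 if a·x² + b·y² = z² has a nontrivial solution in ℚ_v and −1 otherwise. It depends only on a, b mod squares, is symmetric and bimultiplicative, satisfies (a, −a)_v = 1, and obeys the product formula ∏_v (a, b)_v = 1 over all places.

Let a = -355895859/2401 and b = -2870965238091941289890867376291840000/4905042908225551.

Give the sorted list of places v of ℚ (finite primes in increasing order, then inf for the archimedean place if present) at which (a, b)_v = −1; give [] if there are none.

[2, 11, 31, inf]

Mod squares: a ≡ -672771, b ≡ -5436438194. Check v ∈ {∞, 2, 3, 5, 7, 11, 13, 17, 19, 23, 29, 31, 37}.
v=29: a=29^1·(≡23), b=29^3·(≡13) mod 29; (23|29)=+1, (13|29)=+1; (−1)^{1·3·14}·(+1)^3·(+1)^1 = +1.
v=2: v_2(a)=0, v_2(b)=21; units ≡ 5, 7 (mod 8); ε·ε+αω+βω = 0·1+0·0+21·1 ≡ 1  ⇒  (a,b)_2 = -1.
v=19: a=19^1·(≡16), b=19^5·(≡3) mod 19; (16|19)=+1, (3|19)=-1; (−1)^{1·5·9}·(+1)^5·(-1)^1 = +1.
v=3: a=3^1·(≡2), b=3^2·(≡1) mod 3; (2|3)=-1, (1|3)=+1; (−1)^{1·2·1}·(-1)^2·(+1)^1 = +1.
v=37: a=37^1·(≡7), b=37^3·(≡28) mod 37; (7|37)=+1, (28|37)=+1; (−1)^{1·3·18}·(+1)^3·(+1)^1 = +1.
v=31: a=31^0·(≡12), b=31^-3·(≡18) mod 31; (12|31)=-1, (18|31)=+1; (−1)^{0·-3·15}·(-1)^-3·(+1)^0 = -1.
v=23: a=23^2·(≡13), b=23^3·(≡19) mod 23; (13|23)=+1, (19|23)=-1; (−1)^{2·3·11}·(+1)^3·(-1)^2 = +1.
v=11: a=11^1·(≡7), b=11^3·(≡6) mod 11; (7|11)=-1, (6|11)=-1; (−1)^{1·3·5}·(-1)^3·(-1)^1 = -1.
v=17: a=17^0·(≡2), b=17^3·(≡10) mod 17; (2|17)=+1, (10|17)=-1; (−1)^{0·3·8}·(+1)^3·(-1)^0 = +1.
v=7: a=7^-4·(≡3), b=7^-8·(≡2) mod 7; (3|7)=-1, (2|7)=+1; (−1)^{-4·-8·3}·(-1)^-8·(+1)^-4 = +1.
v=13: a=13^0·(≡5), b=13^-4·(≡7) mod 13; (5|13)=-1, (7|13)=-1; (−1)^{0·-4·6}·(-1)^-4·(-1)^0 = +1.
v=∞: -672771 < 0 and -5436438194 < 0  ⇒  (a,b)_∞ = -1.
v=5: a=5^0·(≡1), b=5^4·(≡1) mod 5; (1|5)=+1, (1|5)=+1; (−1)^{0·4·2}·(+1)^4·(+1)^0 = +1.
|Ram(-672771, -5436438194)| = 4, even; anisotropic at {2, 11, 31, ∞}.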